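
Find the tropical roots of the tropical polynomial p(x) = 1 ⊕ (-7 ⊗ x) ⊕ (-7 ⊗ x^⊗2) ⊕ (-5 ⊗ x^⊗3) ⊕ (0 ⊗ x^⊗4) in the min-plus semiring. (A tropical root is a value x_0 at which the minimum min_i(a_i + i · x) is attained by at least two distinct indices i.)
Roots: {-5, -2, 0, 8}

Each tropical root is a break point of the lower envelope of the lines y = a_i + i · x (there are 5 lines, with slopes 0, 1, ..., 4). Only the lines that attain the minimum somewhere contribute to roots; other lines are dominated. Here the surviving (envelope) indices are i = 4, i = 3, i = 2, i = 1, i = 0.
Intersections between consecutive envelope lines give the roots: for adjacent envelope indices i < j the intersection is x = (a_i − a_j) / (j − i). Reading off the sorted break points: {-5, -2, 0, 8}.
Verification: at each break x_0, at least two indices attain the minimum of min_i(a_i + i · x_0).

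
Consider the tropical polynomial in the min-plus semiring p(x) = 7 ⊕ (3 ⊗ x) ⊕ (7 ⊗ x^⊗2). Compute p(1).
p(1) = 4

A tropical monomial a ⊗ x^⊗i evaluates to a + i · x. Evaluating each term at x = 1:
  Term 0 contributes 7 + 0 · 1 = 7
  Term 1 contributes 3 + 1 · 1 = 4
  Term 2 contributes 7 + 2 · 1 = 9
p(1) = ⊕ of these = min[7, 4, 9] = 4.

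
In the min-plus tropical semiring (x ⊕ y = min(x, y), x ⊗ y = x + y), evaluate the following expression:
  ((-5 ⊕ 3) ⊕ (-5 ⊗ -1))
((-5 ⊕ 3) ⊕ (-5 ⊗ -1)) = -6

Expand innermost to outermost. Recall ⊕ takes the minimum of its arguments and ⊗ takes their sum. Working out the expression ((-5 ⊕ 3) ⊕ (-5 ⊗ -1)) gives -6.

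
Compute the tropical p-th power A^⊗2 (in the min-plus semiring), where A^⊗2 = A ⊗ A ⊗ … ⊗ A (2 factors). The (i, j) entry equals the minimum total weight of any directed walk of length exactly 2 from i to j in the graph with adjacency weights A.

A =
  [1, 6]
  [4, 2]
A^⊗2 =
  [2, 7]
  [5, 4]

Each entry (A^⊗2)_ij equals the minimum over all length-2 walks i = v_0 → v_1 → … → v_2 = j of Σ_t A[v_t][v_{t+1}]. For example, for (i, j) = (0, 1) we minimise over 2 possible intermediate vertex sequences; the minimum is 7, attained along the walk 0 → 0 → 1.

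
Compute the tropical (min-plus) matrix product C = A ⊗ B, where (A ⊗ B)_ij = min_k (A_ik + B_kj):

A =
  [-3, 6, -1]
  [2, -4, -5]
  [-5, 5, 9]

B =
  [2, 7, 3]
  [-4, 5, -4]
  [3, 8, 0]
A ⊗ B =
  [-1, 4, -1]
  [-8, 1, -8]
  [-3, 2, -2]

Apply the min-plus product entry-by-entry:
  C[0][0] = min over k of (A[0][0] + B[0][0] = -3 + 2 = -1, A[0][1] + B[1][0] = 6 + -4 = 2, A[0][2] + B[2][0] = -1 + 3 = 2) = -1 (attained at k = 0)
  C[0][1] = min over k of (A[0][0] + B[0][1] = -3 + 7 = 4, A[0][1] + B[1][1] = 6 + 5 = 11, A[0][2] + B[2][1] = -1 + 8 = 7) = 4 (attained at k = 0)
  C[0][2] = min over k of (A[0][0] + B[0][2] = -3 + 3 = 0, A[0][1] + B[1][2] = 6 + -4 = 2, A[0][2] + B[2][2] = -1 + 0 = -1) = -1 (attained at k = 2)
  C[1][0] = min over k of (A[1][0] + B[0][0] = 2 + 2 = 4, A[1][1] + B[1][0] = -4 + -4 = -8, A[1][2] + B[2][0] = -5 + 3 = -2) = -8 (attained at k = 1)
  C[1][1] = min over k of (A[1][0] + B[0][1] = 2 + 7 = 9, A[1][1] + B[1][1] = -4 + 5 = 1, A[1][2] + B[2][1] = -5 + 8 = 3) = 1 (attained at k = 1)
  C[1][2] = min over k of (A[1][0] + B[0][2] = 2 + 3 = 5, A[1][1] + B[1][2] = -4 + -4 = -8, A[1][2] + B[2][2] = -5 + 0 = -5) = -8 (attained at k = 1)
  C[2][0] = min over k of (A[2][0] + B[0][0] = -5 + 2 = -3, A[2][1] + B[1][0] = 5 + -4 = 1, A[2][2] + B[2][0] = 9 + 3 = 12) = -3 (attained at k = 0)
  C[2][1] = min over k of (A[2][0] + B[0][1] = -5 + 7 = 2, A[2][1] + B[1][1] = 5 + 5 = 10, A[2][2] + B[2][1] = 9 + 8 = 17) = 2 (attained at k = 0)
  C[2][2] = min over k of (A[2][0] + B[0][2] = -5 + 3 = -2, A[2][1] + B[1][2] = 5 + -4 = 1, A[2][2] + B[2][2] = 9 + 0 = 9) = -2 (attained at k = 0)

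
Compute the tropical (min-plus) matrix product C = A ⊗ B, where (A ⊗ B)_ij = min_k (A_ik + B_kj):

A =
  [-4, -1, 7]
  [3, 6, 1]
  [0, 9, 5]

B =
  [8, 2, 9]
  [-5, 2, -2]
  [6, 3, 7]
A ⊗ B =
  [-6, -2, -3]
  [1, 4, 4]
  [4, 2, 7]

Apply the min-plus product entry-by-entry:
  C[0][0] = min over k of (A[0][0] + B[0][0] = -4 + 8 = 4, A[0][1] + B[1][0] = -1 + -5 = -6, A[0][2] + B[2][0] = 7 + 6 = 13) = -6 (attained at k = 1)
  C[0][1] = min over k of (A[0][0] + B[0][1] = -4 + 2 = -2, A[0][1] + B[1][1] = -1 + 2 = 1, A[0][2] + B[2][1] = 7 + 3 = 10) = -2 (attained at k = 0)
  C[0][2] = min over k of (A[0][0] + B[0][2] = -4 + 9 = 5, A[0][1] + B[1][2] = -1 + -2 = -3, A[0][2] + B[2][2] = 7 + 7 = 14) = -3 (attained at k = 1)
  C[1][0] = min over k of (A[1][0] + B[0][0] = 3 + 8 = 11, A[1][1] + B[1][0] = 6 + -5 = 1, A[1][2] + B[2][0] = 1 + 6 = 7) = 1 (attained at k = 1)
  C[1][1] = min over k of (A[1][0] + B[0][1] = 3 + 2 = 5, A[1][1] + B[1][1] = 6 + 2 = 8, A[1][2] + B[2][1] = 1 + 3 = 4) = 4 (attained at k = 2)
  C[1][2] = min over k of (A[1][0] + B[0][2] = 3 + 9 = 12, A[1][1] + B[1][2] = 6 + -2 = 4, A[1][2] + B[2][2] = 1 + 7 = 8) = 4 (attained at k = 1)
  C[2][0] = min over k of (A[2][0] + B[0][0] = 0 + 8 = 8, A[2][1] + B[1][0] = 9 + -5 = 4, A[2][2] + B[2][0] = 5 + 6 = 11) = 4 (attained at k = 1)
  C[2][1] = min over k of (A[2][0] + B[0][1] = 0 + 2 = 2, A[2][1] + B[1][1] = 9 + 2 = 11, A[2][2] + B[2][1] = 5 + 3 = 8) = 2 (attained at k = 0)
  C[2][2] = min over k of (A[2][0] + B[0][2] = 0 + 9 = 9, A[2][1] + B[1][2] = 9 + -2 = 7, A[2][2] + B[2][2] = 5 + 7 = 12) = 7 (attained at k = 1)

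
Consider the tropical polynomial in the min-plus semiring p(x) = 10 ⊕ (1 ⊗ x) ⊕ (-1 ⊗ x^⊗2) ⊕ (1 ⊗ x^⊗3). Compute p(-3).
p(-3) = -8

A tropical monomial a ⊗ x^⊗i evaluates to a + i · x. Evaluating each term at x = -3:
  Term 0 contributes 10 + 0 · -3 = 10
  Term 1 contributes 1 + 1 · -3 = -2
  Term 2 contributes -1 + 2 · -3 = -7
  Term 3 contributes 1 + 3 · -3 = -8
p(-3) = ⊕ of these = min[10, -2, -7, -8] = -8.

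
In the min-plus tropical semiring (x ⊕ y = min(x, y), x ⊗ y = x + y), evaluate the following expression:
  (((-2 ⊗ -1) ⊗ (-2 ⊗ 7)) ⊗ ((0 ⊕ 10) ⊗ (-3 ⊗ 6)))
(((-2 ⊗ -1) ⊗ (-2 ⊗ 7)) ⊗ ((0 ⊕ 10) ⊗ (-3 ⊗ 6))) = 5

Expand innermost to outermost. Recall ⊕ takes the minimum of its arguments and ⊗ takes their sum. Working out the expression (((-2 ⊗ -1) ⊗ (-2 ⊗ 7)) ⊗ ((0 ⊕ 10) ⊗ (-3 ⊗ 6))) gives 5.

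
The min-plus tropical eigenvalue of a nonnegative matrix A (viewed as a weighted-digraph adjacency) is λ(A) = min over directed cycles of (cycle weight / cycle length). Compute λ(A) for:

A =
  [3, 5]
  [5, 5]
λ(A) = 3

Enumerate directed cycles and compute their means (weight / length). Sample:
  cycle 0 → 0: weight = 3, length = 1, mean = 3/1 ≈ 3.000
  cycle 1 → 1: weight = 5, length = 1, mean = 5/1 ≈ 5.000
  cycle 0 → 1 → 0: weight = 10, length = 2, mean = 10/2 ≈ 5.000
  cycle 1 → 0 → 1: weight = 10, length = 2, mean = 10/2 ≈ 5.000
Minimum mean = 3.000, attained e.g. along the cycle 0 → 0 with weight 3 and length 1. So λ(A) = 3/1 = 3.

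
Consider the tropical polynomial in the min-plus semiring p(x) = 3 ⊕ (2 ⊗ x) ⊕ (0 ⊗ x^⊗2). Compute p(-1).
p(-1) = -2

A tropical monomial a ⊗ x^⊗i evaluates to a + i · x. Evaluating each term at x = -1:
  Term 0 contributes 3 + 0 · -1 = 3
  Term 1 contributes 2 + 1 · -1 = 1
  Term 2 contributes 0 + 2 · -1 = -2
p(-1) = ⊕ of these = min[3, 1, -2] = -2.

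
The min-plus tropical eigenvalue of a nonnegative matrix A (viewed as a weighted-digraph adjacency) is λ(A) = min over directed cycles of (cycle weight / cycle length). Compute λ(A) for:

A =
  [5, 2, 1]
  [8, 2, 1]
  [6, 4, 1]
λ(A) = 1

Enumerate directed cycles and compute their means (weight / length). Sample:
  cycle 0 → 0: weight = 5, length = 1, mean = 5/1 ≈ 5.000
  cycle 1 → 1: weight = 2, length = 1, mean = 2/1 ≈ 2.000
  cycle 2 → 2: weight = 1, length = 1, mean = 1/1 ≈ 1.000
  cycle 0 → 1 → 0: weight = 10, length = 2, mean = 10/2 ≈ 5.000
  cycle 0 → 2 → 0: weight = 7, length = 2, mean = 7/2 ≈ 3.500
  cycle 1 → 0 → 1: weight = 10, length = 2, mean = 10/2 ≈ 5.000
Minimum mean = 1.000, attained e.g. along the cycle 2 → 2 with weight 1 and length 1. So λ(A) = 1/1 = 1.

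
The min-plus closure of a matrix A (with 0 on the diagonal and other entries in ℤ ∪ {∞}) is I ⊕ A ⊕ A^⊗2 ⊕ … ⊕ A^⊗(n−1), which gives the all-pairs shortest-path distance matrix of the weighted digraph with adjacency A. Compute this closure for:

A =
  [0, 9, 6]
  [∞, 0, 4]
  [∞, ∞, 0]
Closure =
  [0, 9, 6]
  [∞, 0, 4]
  [∞, ∞, 0]

This is the Floyd-Warshall all-pairs shortest-path computation. For each intermediate vertex k = 0, 1, …, 2, update dist[i][j] ← min(dist[i][j], dist[i][k] + dist[k][j]). The final matrix gives, for each (i, j), the minimum total weight of any directed path from i to j (possibly empty when i = j).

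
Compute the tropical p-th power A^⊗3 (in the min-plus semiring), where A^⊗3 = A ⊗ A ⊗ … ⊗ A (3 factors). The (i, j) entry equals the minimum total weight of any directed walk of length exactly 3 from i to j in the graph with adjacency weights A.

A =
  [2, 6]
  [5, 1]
A^⊗3 =
  [6, 8]
  [7, 3]

Each entry (A^⊗3)_ij equals the minimum over all length-3 walks i = v_0 → v_1 → … → v_3 = j of Σ_t A[v_t][v_{t+1}]. For example, for (i, j) = (0, 1) we minimise over 4 possible intermediate vertex sequences; the minimum is 8, attained along the walk 0 → 1 → 1 → 1.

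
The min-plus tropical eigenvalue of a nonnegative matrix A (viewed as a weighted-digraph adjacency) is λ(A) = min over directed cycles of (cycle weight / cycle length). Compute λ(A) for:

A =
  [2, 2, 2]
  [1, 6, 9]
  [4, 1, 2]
λ(A) = 4/3

Enumerate directed cycles and compute their means (weight / length). Sample:
  cycle 0 → 0: weight = 2, length = 1, mean = 2/1 ≈ 2.000
  cycle 1 → 1: weight = 6, length = 1, mean = 6/1 ≈ 6.000
  cycle 2 → 2: weight = 2, length = 1, mean = 2/1 ≈ 2.000
  cycle 0 → 1 → 0: weight = 3, length = 2, mean = 3/2 ≈ 1.500
  cycle 0 → 2 → 0: weight = 6, length = 2, mean = 6/2 ≈ 3.000
  cycle 1 → 0 → 1: weight = 3, length = 2, mean = 3/2 ≈ 1.500
Minimum mean = 1.333, attained e.g. along the cycle 0 → 2 → 1 → 0 with weight 4 and length 3. So λ(A) = 4/3 = 4/3.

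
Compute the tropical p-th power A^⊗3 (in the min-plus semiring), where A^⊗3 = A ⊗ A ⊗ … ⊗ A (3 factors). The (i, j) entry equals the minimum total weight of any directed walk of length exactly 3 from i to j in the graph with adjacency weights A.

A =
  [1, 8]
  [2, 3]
A^⊗3 =
  [3, 10]
  [4, 9]

Each entry (A^⊗3)_ij equals the minimum over all length-3 walks i = v_0 → v_1 → … → v_3 = j of Σ_t A[v_t][v_{t+1}]. For example, for (i, j) = (0, 1) we minimise over 4 possible intermediate vertex sequences; the minimum is 10, attained along the walk 0 → 0 → 0 → 1.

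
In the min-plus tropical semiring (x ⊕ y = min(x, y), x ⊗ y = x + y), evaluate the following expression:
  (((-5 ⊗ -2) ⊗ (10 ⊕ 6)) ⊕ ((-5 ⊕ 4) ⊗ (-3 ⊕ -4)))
(((-5 ⊗ -2) ⊗ (10 ⊕ 6)) ⊕ ((-5 ⊕ 4) ⊗ (-3 ⊕ -4))) = -9

Expand innermost to outermost. Recall ⊕ takes the minimum of its arguments and ⊗ takes their sum. Working out the expression (((-5 ⊗ -2) ⊗ (10 ⊕ 6)) ⊕ ((-5 ⊕ 4) ⊗ (-3 ⊕ -4))) gives -9.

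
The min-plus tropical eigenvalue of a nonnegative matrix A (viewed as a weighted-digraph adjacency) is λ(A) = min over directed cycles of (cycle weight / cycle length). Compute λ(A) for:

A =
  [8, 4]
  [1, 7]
λ(A) = 5/2

Enumerate directed cycles and compute their means (weight / length). Sample:
  cycle 0 → 0: weight = 8, length = 1, mean = 8/1 ≈ 8.000
  cycle 1 → 1: weight = 7, length = 1, mean = 7/1 ≈ 7.000
  cycle 0 → 1 → 0: weight = 5, length = 2, mean = 5/2 ≈ 2.500
  cycle 1 → 0 → 1: weight = 5, length = 2, mean = 5/2 ≈ 2.500
Minimum mean = 2.500, attained e.g. along the cycle 0 → 1 → 0 with weight 5 and length 2. So λ(A) = 5/2 = 5/2.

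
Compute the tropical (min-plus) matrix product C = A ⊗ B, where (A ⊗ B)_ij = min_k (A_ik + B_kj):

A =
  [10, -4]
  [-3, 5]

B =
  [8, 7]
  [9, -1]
A ⊗ B =
  [5, -5]
  [5, 4]

Apply the min-plus product entry-by-entry:
  C[0][0] = min over k of (A[0][0] + B[0][0] = 10 + 8 = 18, A[0][1] + B[1][0] = -4 + 9 = 5) = 5 (attained at k = 1)
  C[0][1] = min over k of (A[0][0] + B[0][1] = 10 + 7 = 17, A[0][1] + B[1][1] = -4 + -1 = -5) = -5 (attained at k = 1)
  C[1][0] = min over k of (A[1][0] + B[0][0] = -3 + 8 = 5, A[1][1] + B[1][0] = 5 + 9 = 14) = 5 (attained at k = 0)
  C[1][1] = min over k of (A[1][0] + B[0][1] = -3 + 7 = 4, A[1][1] + B[1][1] = 5 + -1 = 4) = 4 (attained at k = 0)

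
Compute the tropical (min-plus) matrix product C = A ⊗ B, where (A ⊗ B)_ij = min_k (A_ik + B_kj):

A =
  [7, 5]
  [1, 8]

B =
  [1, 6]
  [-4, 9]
A ⊗ B =
  [1, 13]
  [2, 7]

Apply the min-plus product entry-by-entry:
  C[0][0] = min over k of (A[0][0] + B[0][0] = 7 + 1 = 8, A[0][1] + B[1][0] = 5 + -4 = 1) = 1 (attained at k = 1)
  C[0][1] = min over k of (A[0][0] + B[0][1] = 7 + 6 = 13, A[0][1] + B[1][1] = 5 + 9 = 14) = 13 (attained at k = 0)
  C[1][0] = min over k of (A[1][0] + B[0][0] = 1 + 1 = 2, A[1][1] + B[1][0] = 8 + -4 = 4) = 2 (attained at k = 0)
  C[1][1] = min over k of (A[1][0] + B[0][1] = 1 + 6 = 7, A[1][1] + B[1][1] = 8 + 9 = 17) = 7 (attained at k = 0)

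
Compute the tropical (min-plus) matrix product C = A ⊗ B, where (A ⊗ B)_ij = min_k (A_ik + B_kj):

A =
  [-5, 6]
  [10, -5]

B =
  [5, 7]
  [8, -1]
A ⊗ B =
  [0, 2]
  [3, -6]

Apply the min-plus product entry-by-entry:
  C[0][0] = min over k of (A[0][0] + B[0][0] = -5 + 5 = 0, A[0][1] + B[1][0] = 6 + 8 = 14) = 0 (attained at k = 0)
  C[0][1] = min over k of (A[0][0] + B[0][1] = -5 + 7 = 2, A[0][1] + B[1][1] = 6 + -1 = 5) = 2 (attained at k = 0)
  C[1][0] = min over k of (A[1][0] + B[0][0] = 10 + 5 = 15, A[1][1] + B[1][0] = -5 + 8 = 3) = 3 (attained at k = 1)
  C[1][1] = min over k of (A[1][0] + B[0][1] = 10 + 7 = 17, A[1][1] + B[1][1] = -5 + -1 = -6) = -6 (attained at k = 1)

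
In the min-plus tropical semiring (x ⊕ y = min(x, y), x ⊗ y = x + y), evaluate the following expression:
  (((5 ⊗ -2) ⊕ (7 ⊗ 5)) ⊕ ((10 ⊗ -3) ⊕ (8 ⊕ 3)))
(((5 ⊗ -2) ⊕ (7 ⊗ 5)) ⊕ ((10 ⊗ -3) ⊕ (8 ⊕ 3))) = 3

Expand innermost to outermost. Recall ⊕ takes the minimum of its arguments and ⊗ takes their sum. Working out the expression (((5 ⊗ -2) ⊕ (7 ⊗ 5)) ⊕ ((10 ⊗ -3) ⊕ (8 ⊕ 3))) gives 3.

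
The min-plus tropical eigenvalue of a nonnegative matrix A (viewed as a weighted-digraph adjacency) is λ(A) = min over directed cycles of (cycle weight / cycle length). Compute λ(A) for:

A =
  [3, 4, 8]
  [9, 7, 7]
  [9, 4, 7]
λ(A) = 3

Enumerate directed cycles and compute their means (weight / length). Sample:
  cycle 0 → 0: weight = 3, length = 1, mean = 3/1 ≈ 3.000
  cycle 1 → 1: weight = 7, length = 1, mean = 7/1 ≈ 7.000
  cycle 2 → 2: weight = 7, length = 1, mean = 7/1 ≈ 7.000
  cycle 0 → 1 → 0: weight = 13, length = 2, mean = 13/2 ≈ 6.500
  cycle 0 → 2 → 0: weight = 17, length = 2, mean = 17/2 ≈ 8.500
  cycle 1 → 0 → 1: weight = 13, length = 2, mean = 13/2 ≈ 6.500
Minimum mean = 3.000, attained e.g. along the cycle 0 → 0 with weight 3 and length 1. So λ(A) = 3/1 = 3.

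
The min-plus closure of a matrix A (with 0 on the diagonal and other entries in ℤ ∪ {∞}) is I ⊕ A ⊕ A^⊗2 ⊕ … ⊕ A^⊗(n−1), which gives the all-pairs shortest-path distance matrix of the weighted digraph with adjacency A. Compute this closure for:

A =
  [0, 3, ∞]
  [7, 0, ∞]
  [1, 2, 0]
Closure =
  [0, 3, ∞]
  [7, 0, ∞]
  [1, 2, 0]

This is the Floyd-Warshall all-pairs shortest-path computation. For each intermediate vertex k = 0, 1, …, 2, update dist[i][j] ← min(dist[i][j], dist[i][k] + dist[k][j]). The final matrix gives, for each (i, j), the minimum total weight of any directed path from i to j (possibly empty when i = j).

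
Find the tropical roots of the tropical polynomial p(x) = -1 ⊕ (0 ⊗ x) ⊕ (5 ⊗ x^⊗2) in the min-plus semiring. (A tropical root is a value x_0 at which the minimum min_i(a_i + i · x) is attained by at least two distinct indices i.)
Roots: {-5, -1}

Each tropical root is a break point of the lower envelope of the lines y = a_i + i · x (there are 3 lines, with slopes 0, 1, ..., 2). Only the lines that attain the minimum somewhere contribute to roots; other lines are dominated. Here the surviving (envelope) indices are i = 2, i = 1, i = 0.
Intersections between consecutive envelope lines give the roots: for adjacent envelope indices i < j the intersection is x = (a_i − a_j) / (j − i). Reading off the sorted break points: {-5, -1}.
Verification: at each break x_0, at least two indices attain the minimum of min_i(a_i + i · x_0).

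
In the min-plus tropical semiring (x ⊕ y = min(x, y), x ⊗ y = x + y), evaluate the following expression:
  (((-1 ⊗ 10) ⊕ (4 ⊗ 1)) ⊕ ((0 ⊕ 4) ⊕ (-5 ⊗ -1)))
(((-1 ⊗ 10) ⊕ (4 ⊗ 1)) ⊕ ((0 ⊕ 4) ⊕ (-5 ⊗ -1))) = -6

Expand innermost to outermost. Recall ⊕ takes the minimum of its arguments and ⊗ takes their sum. Working out the expression (((-1 ⊗ 10) ⊕ (4 ⊗ 1)) ⊕ ((0 ⊕ 4) ⊕ (-5 ⊗ -1))) gives -6.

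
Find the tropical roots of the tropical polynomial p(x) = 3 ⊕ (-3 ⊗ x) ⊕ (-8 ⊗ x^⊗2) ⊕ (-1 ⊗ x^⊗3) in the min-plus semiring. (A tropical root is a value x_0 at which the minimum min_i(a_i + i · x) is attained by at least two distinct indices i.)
Roots: {-7, 5, 6}

Each tropical root is a break point of the lower envelope of the lines y = a_i + i · x (there are 4 lines, with slopes 0, 1, ..., 3). Only the lines that attain the minimum somewhere contribute to roots; other lines are dominated. Here the surviving (envelope) indices are i = 3, i = 2, i = 1, i = 0.
Intersections between consecutive envelope lines give the roots: for adjacent envelope indices i < j the intersection is x = (a_i − a_j) / (j − i). Reading off the sorted break points: {-7, 5, 6}.
Verification: at each break x_0, at least two indices attain the minimum of min_i(a_i + i · x_0).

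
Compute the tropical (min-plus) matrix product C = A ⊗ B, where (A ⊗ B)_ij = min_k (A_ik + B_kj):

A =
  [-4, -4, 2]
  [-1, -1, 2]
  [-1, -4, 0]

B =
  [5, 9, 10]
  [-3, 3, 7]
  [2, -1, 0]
A ⊗ B =
  [-7, -1, 2]
  [-4, 1, 2]
  [-7, -1, 0]

Apply the min-plus product entry-by-entry:
  C[0][0] = min over k of (A[0][0] + B[0][0] = -4 + 5 = 1, A[0][1] + B[1][0] = -4 + -3 = -7, A[0][2] + B[2][0] = 2 + 2 = 4) = -7 (attained at k = 1)
  C[0][1] = min over k of (A[0][0] + B[0][1] = -4 + 9 = 5, A[0][1] + B[1][1] = -4 + 3 = -1, A[0][2] + B[2][1] = 2 + -1 = 1) = -1 (attained at k = 1)
  C[0][2] = min over k of (A[0][0] + B[0][2] = -4 + 10 = 6, A[0][1] + B[1][2] = -4 + 7 = 3, A[0][2] + B[2][2] = 2 + 0 = 2) = 2 (attained at k = 2)
  C[1][0] = min over k of (A[1][0] + B[0][0] = -1 + 5 = 4, A[1][1] + B[1][0] = -1 + -3 = -4, A[1][2] + B[2][0] = 2 + 2 = 4) = -4 (attained at k = 1)
  C[1][1] = min over k of (A[1][0] + B[0][1] = -1 + 9 = 8, A[1][1] + B[1][1] = -1 + 3 = 2, A[1][2] + B[2][1] = 2 + -1 = 1) = 1 (attained at k = 2)
  C[1][2] = min over k of (A[1][0] + B[0][2] = -1 + 10 = 9, A[1][1] + B[1][2] = -1 + 7 = 6, A[1][2] + B[2][2] = 2 + 0 = 2) = 2 (attained at k = 2)
  C[2][0] = min over k of (A[2][0] + B[0][0] = -1 + 5 = 4, A[2][1] + B[1][0] = -4 + -3 = -7, A[2][2] + B[2][0] = 0 + 2 = 2) = -7 (attained at k = 1)
  C[2][1] = min over k of (A[2][0] + B[0][1] = -1 + 9 = 8, A[2][1] + B[1][1] = -4 + 3 = -1, A[2][2] + B[2][1] = 0 + -1 = -1) = -1 (attained at k = 1)
  C[2][2] = min over k of (A[2][0] + B[0][2] = -1 + 10 = 9, A[2][1] + B[1][2] = -4 + 7 = 3, A[2][2] + B[2][2] = 0 + 0 = 0) = 0 (attained at k = 2)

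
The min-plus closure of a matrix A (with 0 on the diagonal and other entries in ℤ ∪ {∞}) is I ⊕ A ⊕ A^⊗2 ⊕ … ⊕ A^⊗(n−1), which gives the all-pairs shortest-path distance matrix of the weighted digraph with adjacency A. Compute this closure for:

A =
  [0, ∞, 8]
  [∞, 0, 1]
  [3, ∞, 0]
Closure =
  [0, ∞, 8]
  [4, 0, 1]
  [3, ∞, 0]

This is the Floyd-Warshall all-pairs shortest-path computation. For each intermediate vertex k = 0, 1, …, 2, update dist[i][j] ← min(dist[i][j], dist[i][k] + dist[k][j]). The final matrix gives, for each (i, j), the minimum total weight of any directed path from i to j (possibly empty when i = j).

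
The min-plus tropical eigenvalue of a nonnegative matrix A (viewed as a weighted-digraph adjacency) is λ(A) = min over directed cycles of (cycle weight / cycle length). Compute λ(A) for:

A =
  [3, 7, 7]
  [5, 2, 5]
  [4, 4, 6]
λ(A) = 2

Enumerate directed cycles and compute their means (weight / length). Sample:
  cycle 0 → 0: weight = 3, length = 1, mean = 3/1 ≈ 3.000
  cycle 1 → 1: weight = 2, length = 1, mean = 2/1 ≈ 2.000
  cycle 2 → 2: weight = 6, length = 1, mean = 6/1 ≈ 6.000
  cycle 0 → 1 → 0: weight = 12, length = 2, mean = 12/2 ≈ 6.000
  cycle 0 → 2 → 0: weight = 11, length = 2, mean = 11/2 ≈ 5.500
  cycle 1 → 0 → 1: weight = 12, length = 2, mean = 12/2 ≈ 6.000
Minimum mean = 2.000, attained e.g. along the cycle 1 → 1 with weight 2 and length 1. So λ(A) = 2/1 = 2.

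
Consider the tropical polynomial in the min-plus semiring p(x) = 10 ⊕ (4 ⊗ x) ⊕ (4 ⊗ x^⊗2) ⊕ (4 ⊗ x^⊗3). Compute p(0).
p(0) = 4

A tropical monomial a ⊗ x^⊗i evaluates to a + i · x. Evaluating each term at x = 0:
  Term 0 contributes 10 + 0 · 0 = 10
  Term 1 contributes 4 + 1 · 0 = 4
  Term 2 contributes 4 + 2 · 0 = 4
  Term 3 contributes 4 + 3 · 0 = 4
p(0) = ⊕ of these = min[10, 4, 4, 4] = 4.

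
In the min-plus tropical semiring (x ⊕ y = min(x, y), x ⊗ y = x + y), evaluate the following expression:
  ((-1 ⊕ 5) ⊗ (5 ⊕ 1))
((-1 ⊕ 5) ⊗ (5 ⊕ 1)) = 0

Expand innermost to outermost. Recall ⊕ takes the minimum of its arguments and ⊗ takes their sum. Working out the expression ((-1 ⊕ 5) ⊗ (5 ⊕ 1)) gives 0.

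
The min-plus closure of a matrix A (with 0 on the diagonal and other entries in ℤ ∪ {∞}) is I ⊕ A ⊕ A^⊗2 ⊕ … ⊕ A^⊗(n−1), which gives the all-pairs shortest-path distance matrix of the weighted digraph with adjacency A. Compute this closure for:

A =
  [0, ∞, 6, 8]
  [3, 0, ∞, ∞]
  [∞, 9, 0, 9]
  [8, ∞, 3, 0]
Closure =
  [0, 15, 6, 8]
  [3, 0, 9, 11]
  [12, 9, 0, 9]
  [8, 12, 3, 0]

This is the Floyd-Warshall all-pairs shortest-path computation. For each intermediate vertex k = 0, 1, …, 3, update dist[i][j] ← min(dist[i][j], dist[i][k] + dist[k][j]). The final matrix gives, for each (i, j), the minimum total weight of any directed path from i to j (possibly empty when i = j).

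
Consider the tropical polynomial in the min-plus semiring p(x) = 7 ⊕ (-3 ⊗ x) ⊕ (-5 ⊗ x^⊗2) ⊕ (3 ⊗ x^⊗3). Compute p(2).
p(2) = -1

A tropical monomial a ⊗ x^⊗i evaluates to a + i · x. Evaluating each term at x = 2:
  Term 0 contributes 7 + 0 · 2 = 7
  Term 1 contributes -3 + 1 · 2 = -1
  Term 2 contributes -5 + 2 · 2 = -1
  Term 3 contributes 3 + 3 · 2 = 9
p(2) = ⊕ of these = min[7, -1, -1, 9] = -1.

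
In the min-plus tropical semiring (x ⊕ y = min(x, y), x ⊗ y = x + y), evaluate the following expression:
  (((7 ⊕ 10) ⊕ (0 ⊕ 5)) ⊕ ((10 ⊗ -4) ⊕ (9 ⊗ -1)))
(((7 ⊕ 10) ⊕ (0 ⊕ 5)) ⊕ ((10 ⊗ -4) ⊕ (9 ⊗ -1))) = 0

Expand innermost to outermost. Recall ⊕ takes the minimum of its arguments and ⊗ takes their sum. Working out the expression (((7 ⊕ 10) ⊕ (0 ⊕ 5)) ⊕ ((10 ⊗ -4) ⊕ (9 ⊗ -1))) gives 0.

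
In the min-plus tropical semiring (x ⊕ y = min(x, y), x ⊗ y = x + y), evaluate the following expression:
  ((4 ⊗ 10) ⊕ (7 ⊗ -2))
((4 ⊗ 10) ⊕ (7 ⊗ -2)) = 5

Expand innermost to outermost. Recall ⊕ takes the minimum of its arguments and ⊗ takes their sum. Working out the expression ((4 ⊗ 10) ⊕ (7 ⊗ -2)) gives 5.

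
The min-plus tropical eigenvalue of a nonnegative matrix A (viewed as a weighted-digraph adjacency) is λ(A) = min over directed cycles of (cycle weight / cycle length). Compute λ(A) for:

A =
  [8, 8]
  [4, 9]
λ(A) = 6

Enumerate directed cycles and compute their means (weight / length). Sample:
  cycle 0 → 0: weight = 8, length = 1, mean = 8/1 ≈ 8.000
  cycle 1 → 1: weight = 9, length = 1, mean = 9/1 ≈ 9.000
  cycle 0 → 1 → 0: weight = 12, length = 2, mean = 12/2 ≈ 6.000
  cycle 1 → 0 → 1: weight = 12, length = 2, mean = 12/2 ≈ 6.000
Minimum mean = 6.000, attained e.g. along the cycle 0 → 1 → 0 with weight 12 and length 2. So λ(A) = 12/2 = 6.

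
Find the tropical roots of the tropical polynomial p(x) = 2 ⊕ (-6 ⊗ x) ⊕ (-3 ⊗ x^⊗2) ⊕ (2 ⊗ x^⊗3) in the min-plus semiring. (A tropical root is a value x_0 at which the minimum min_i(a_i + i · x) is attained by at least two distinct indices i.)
Roots: {-5, -3, 8}

Each tropical root is a break point of the lower envelope of the lines y = a_i + i · x (there are 4 lines, with slopes 0, 1, ..., 3). Only the lines that attain the minimum somewhere contribute to roots; other lines are dominated. Here the surviving (envelope) indices are i = 3, i = 2, i = 1, i = 0.
Intersections between consecutive envelope lines give the roots: for adjacent envelope indices i < j the intersection is x = (a_i − a_j) / (j − i). Reading off the sorted break points: {-5, -3, 8}.
Verification: at each break x_0, at least two indices attain the minimum of min_i(a_i + i · x_0).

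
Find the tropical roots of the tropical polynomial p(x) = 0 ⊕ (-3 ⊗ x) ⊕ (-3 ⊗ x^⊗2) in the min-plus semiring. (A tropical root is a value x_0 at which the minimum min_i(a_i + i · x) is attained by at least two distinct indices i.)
Roots: {0, 3}

Each tropical root is a break point of the lower envelope of the lines y = a_i + i · x (there are 3 lines, with slopes 0, 1, ..., 2). Only the lines that attain the minimum somewhere contribute to roots; other lines are dominated. Here the surviving (envelope) indices are i = 2, i = 1, i = 0.
Intersections between consecutive envelope lines give the roots: for adjacent envelope indices i < j the intersection is x = (a_i − a_j) / (j − i). Reading off the sorted break points: {0, 3}.
Verification: at each break x_0, at least two indices attain the minimum of min_i(a_i + i · x_0).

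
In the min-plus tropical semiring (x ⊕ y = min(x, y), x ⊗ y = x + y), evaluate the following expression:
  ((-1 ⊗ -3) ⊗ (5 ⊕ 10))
((-1 ⊗ -3) ⊗ (5 ⊕ 10)) = 1

Expand innermost to outermost. Recall ⊕ takes the minimum of its arguments and ⊗ takes their sum. Working out the expression ((-1 ⊗ -3) ⊗ (5 ⊕ 10)) gives 1.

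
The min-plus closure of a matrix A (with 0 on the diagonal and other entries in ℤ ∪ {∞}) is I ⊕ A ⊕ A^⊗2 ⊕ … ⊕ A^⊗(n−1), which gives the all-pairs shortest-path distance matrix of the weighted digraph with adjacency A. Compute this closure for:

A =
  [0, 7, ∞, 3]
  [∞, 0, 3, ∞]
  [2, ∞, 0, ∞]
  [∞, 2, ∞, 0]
Closure =
  [0, 5, 8, 3]
  [5, 0, 3, 8]
  [2, 7, 0, 5]
  [7, 2, 5, 0]

This is the Floyd-Warshall all-pairs shortest-path computation. For each intermediate vertex k = 0, 1, …, 3, update dist[i][j] ← min(dist[i][j], dist[i][k] + dist[k][j]). The final matrix gives, for each (i, j), the minimum total weight of any directed path from i to j (possibly empty when i = j).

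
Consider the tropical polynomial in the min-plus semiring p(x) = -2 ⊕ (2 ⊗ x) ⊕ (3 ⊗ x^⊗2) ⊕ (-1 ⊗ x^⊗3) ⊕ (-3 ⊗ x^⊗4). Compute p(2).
p(2) = -2

A tropical monomial a ⊗ x^⊗i evaluates to a + i · x. Evaluating each term at x = 2:
  Term 0 contributes -2 + 0 · 2 = -2
  Term 1 contributes 2 + 1 · 2 = 4
  Term 2 contributes 3 + 2 · 2 = 7
  Term 3 contributes -1 + 3 · 2 = 5
  Term 4 contributes -3 + 4 · 2 = 5
p(2) = ⊕ of these = min[-2, 4, 7, 5, 5] = -2.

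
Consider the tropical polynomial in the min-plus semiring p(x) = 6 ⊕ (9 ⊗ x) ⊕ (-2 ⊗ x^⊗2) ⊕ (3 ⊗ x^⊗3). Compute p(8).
p(8) = 6

A tropical monomial a ⊗ x^⊗i evaluates to a + i · x. Evaluating each term at x = 8:
  Term 0 contributes 6 + 0 · 8 = 6
  Term 1 contributes 9 + 1 · 8 = 17
  Term 2 contributes -2 + 2 · 8 = 14
  Term 3 contributes 3 + 3 · 8 = 27
p(8) = ⊕ of these = min[6, 17, 14, 27] = 6.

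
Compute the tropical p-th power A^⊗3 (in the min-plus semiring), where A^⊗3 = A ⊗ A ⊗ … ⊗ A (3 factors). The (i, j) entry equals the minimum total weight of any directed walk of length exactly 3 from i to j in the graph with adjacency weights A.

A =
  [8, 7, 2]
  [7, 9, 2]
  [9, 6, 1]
A^⊗3 =
  [12, 9, 4]
  [12, 9, 4]
  [11, 8, 3]

Each entry (A^⊗3)_ij equals the minimum over all length-3 walks i = v_0 → v_1 → … → v_3 = j of Σ_t A[v_t][v_{t+1}]. For example, for (i, j) = (0, 2) we minimise over 9 possible intermediate vertex sequences; the minimum is 4, attained along the walk 0 → 2 → 2 → 2.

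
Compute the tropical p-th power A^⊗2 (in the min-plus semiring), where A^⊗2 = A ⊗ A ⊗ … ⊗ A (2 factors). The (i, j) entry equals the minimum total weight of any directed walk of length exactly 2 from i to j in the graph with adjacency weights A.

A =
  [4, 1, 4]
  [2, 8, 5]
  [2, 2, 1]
A^⊗2 =
  [3, 5, 5]
  [6, 3, 6]
  [3, 3, 2]

Each entry (A^⊗2)_ij equals the minimum over all length-2 walks i = v_0 → v_1 → … → v_2 = j of Σ_t A[v_t][v_{t+1}]. For example, for (i, j) = (0, 2) we minimise over 3 possible intermediate vertex sequences; the minimum is 5, attained along the walk 0 → 2 → 2.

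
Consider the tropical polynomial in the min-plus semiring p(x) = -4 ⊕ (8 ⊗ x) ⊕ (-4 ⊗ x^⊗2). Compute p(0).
p(0) = -4

A tropical monomial a ⊗ x^⊗i evaluates to a + i · x. Evaluating each term at x = 0:
  Term 0 contributes -4 + 0 · 0 = -4
  Term 1 contributes 8 + 1 · 0 = 8
  Term 2 contributes -4 + 2 · 0 = -4
p(0) = ⊕ of these = min[-4, 8, -4] = -4.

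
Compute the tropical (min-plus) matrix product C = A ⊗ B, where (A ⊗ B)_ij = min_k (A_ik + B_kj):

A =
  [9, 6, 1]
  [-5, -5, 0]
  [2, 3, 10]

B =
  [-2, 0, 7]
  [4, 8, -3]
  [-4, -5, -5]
A ⊗ B =
  [-3, -4, -4]
  [-7, -5, -8]
  [0, 2, 0]

Apply the min-plus product entry-by-entry:
  C[0][0] = min over k of (A[0][0] + B[0][0] = 9 + -2 = 7, A[0][1] + B[1][0] = 6 + 4 = 10, A[0][2] + B[2][0] = 1 + -4 = -3) = -3 (attained at k = 2)
  C[0][1] = min over k of (A[0][0] + B[0][1] = 9 + 0 = 9, A[0][1] + B[1][1] = 6 + 8 = 14, A[0][2] + B[2][1] = 1 + -5 = -4) = -4 (attained at k = 2)
  C[0][2] = min over k of (A[0][0] + B[0][2] = 9 + 7 = 16, A[0][1] + B[1][2] = 6 + -3 = 3, A[0][2] + B[2][2] = 1 + -5 = -4) = -4 (attained at k = 2)
  C[1][0] = min over k of (A[1][0] + B[0][0] = -5 + -2 = -7, A[1][1] + B[1][0] = -5 + 4 = -1, A[1][2] + B[2][0] = 0 + -4 = -4) = -7 (attained at k = 0)
  C[1][1] = min over k of (A[1][0] + B[0][1] = -5 + 0 = -5, A[1][1] + B[1][1] = -5 + 8 = 3, A[1][2] + B[2][1] = 0 + -5 = -5) = -5 (attained at k = 0)
  C[1][2] = min over k of (A[1][0] + B[0][2] = -5 + 7 = 2, A[1][1] + B[1][2] = -5 + -3 = -8, A[1][2] + B[2][2] = 0 + -5 = -5) = -8 (attained at k = 1)
  C[2][0] = min over k of (A[2][0] + B[0][0] = 2 + -2 = 0, A[2][1] + B[1][0] = 3 + 4 = 7, A[2][2] + B[2][0] = 10 + -4 = 6) = 0 (attained at k = 0)
  C[2][1] = min over k of (A[2][0] + B[0][1] = 2 + 0 = 2, A[2][1] + B[1][1] = 3 + 8 = 11, A[2][2] + B[2][1] = 10 + -5 = 5) = 2 (attained at k = 0)
  C[2][2] = min over k of (A[2][0] + B[0][2] = 2 + 7 = 9, A[2][1] + B[1][2] = 3 + -3 = 0, A[2][2] + B[2][2] = 10 + -5 = 5) = 0 (attained at k = 1)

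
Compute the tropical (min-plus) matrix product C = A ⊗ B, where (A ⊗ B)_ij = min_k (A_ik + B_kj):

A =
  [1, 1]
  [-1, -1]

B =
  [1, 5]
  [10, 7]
A ⊗ B =
  [2, 6]
  [0, 4]

Apply the min-plus product entry-by-entry:
  C[0][0] = min over k of (A[0][0] + B[0][0] = 1 + 1 = 2, A[0][1] + B[1][0] = 1 + 10 = 11) = 2 (attained at k = 0)
  C[0][1] = min over k of (A[0][0] + B[0][1] = 1 + 5 = 6, A[0][1] + B[1][1] = 1 + 7 = 8) = 6 (attained at k = 0)
  C[1][0] = min over k of (A[1][0] + B[0][0] = -1 + 1 = 0, A[1][1] + B[1][0] = -1 + 10 = 9) = 0 (attained at k = 0)
  C[1][1] = min over k of (A[1][0] + B[0][1] = -1 + 5 = 4, A[1][1] + B[1][1] = -1 + 7 = 6) = 4 (attained at k = 0)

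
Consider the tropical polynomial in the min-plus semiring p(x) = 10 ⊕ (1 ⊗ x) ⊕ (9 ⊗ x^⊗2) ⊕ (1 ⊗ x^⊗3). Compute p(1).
p(1) = 2

A tropical monomial a ⊗ x^⊗i evaluates to a + i · x. Evaluating each term at x = 1:
  Term 0 contributes 10 + 0 · 1 = 10
  Term 1 contributes 1 + 1 · 1 = 2
  Term 2 contributes 9 + 2 · 1 = 11
  Term 3 contributes 1 + 3 · 1 = 4
p(1) = ⊕ of these = min[10, 2, 11, 4] = 2.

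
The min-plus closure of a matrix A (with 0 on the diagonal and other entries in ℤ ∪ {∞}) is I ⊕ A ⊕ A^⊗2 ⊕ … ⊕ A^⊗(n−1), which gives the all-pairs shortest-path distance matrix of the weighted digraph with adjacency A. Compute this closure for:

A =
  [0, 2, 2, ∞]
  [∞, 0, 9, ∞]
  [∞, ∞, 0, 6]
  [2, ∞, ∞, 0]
Closure =
  [0, 2, 2, 8]
  [17, 0, 9, 15]
  [8, 10, 0, 6]
  [2, 4, 4, 0]

This is the Floyd-Warshall all-pairs shortest-path computation. For each intermediate vertex k = 0, 1, …, 3, update dist[i][j] ← min(dist[i][j], dist[i][k] + dist[k][j]). The final matrix gives, for each (i, j), the minimum total weight of any directed path from i to j (possibly empty when i = j).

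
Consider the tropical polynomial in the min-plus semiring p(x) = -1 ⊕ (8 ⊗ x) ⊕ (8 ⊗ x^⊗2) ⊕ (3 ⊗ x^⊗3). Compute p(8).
p(8) = -1

A tropical monomial a ⊗ x^⊗i evaluates to a + i · x. Evaluating each term at x = 8:
  Term 0 contributes -1 + 0 · 8 = -1
  Term 1 contributes 8 + 1 · 8 = 16
  Term 2 contributes 8 + 2 · 8 = 24
  Term 3 contributes 3 + 3 · 8 = 27
p(8) = ⊕ of these = min[-1, 16, 24, 27] = -1.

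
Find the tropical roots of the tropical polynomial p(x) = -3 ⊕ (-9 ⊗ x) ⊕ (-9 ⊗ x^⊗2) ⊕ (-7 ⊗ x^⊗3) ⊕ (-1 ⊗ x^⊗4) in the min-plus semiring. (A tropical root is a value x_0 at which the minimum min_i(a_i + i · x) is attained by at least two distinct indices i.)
Roots: {-6, -2, 0, 6}

Each tropical root is a break point of the lower envelope of the lines y = a_i + i · x (there are 5 lines, with slopes 0, 1, ..., 4). Only the lines that attain the minimum somewhere contribute to roots; other lines are dominated. Here the surviving (envelope) indices are i = 4, i = 3, i = 2, i = 1, i = 0.
Intersections between consecutive envelope lines give the roots: for adjacent envelope indices i < j the intersection is x = (a_i − a_j) / (j − i). Reading off the sorted break points: {-6, -2, 0, 6}.
Verification: at each break x_0, at least two indices attain the minimum of min_i(a_i + i · x_0).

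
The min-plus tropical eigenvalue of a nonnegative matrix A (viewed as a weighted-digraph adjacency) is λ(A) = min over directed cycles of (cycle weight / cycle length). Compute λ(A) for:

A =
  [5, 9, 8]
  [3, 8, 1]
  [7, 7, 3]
λ(A) = 3

Enumerate directed cycles and compute their means (weight / length). Sample:
  cycle 0 → 0: weight = 5, length = 1, mean = 5/1 ≈ 5.000
  cycle 1 → 1: weight = 8, length = 1, mean = 8/1 ≈ 8.000
  cycle 2 → 2: weight = 3, length = 1, mean = 3/1 ≈ 3.000
  cycle 0 → 1 → 0: weight = 12, length = 2, mean = 12/2 ≈ 6.000
  cycle 0 → 2 → 0: weight = 15, length = 2, mean = 15/2 ≈ 7.500
  cycle 1 → 0 → 1: weight = 12, length = 2, mean = 12/2 ≈ 6.000
Minimum mean = 3.000, attained e.g. along the cycle 2 → 2 with weight 3 and length 1. So λ(A) = 3/1 = 3.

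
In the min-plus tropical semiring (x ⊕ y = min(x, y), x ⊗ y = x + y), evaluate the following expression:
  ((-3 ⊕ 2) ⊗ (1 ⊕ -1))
((-3 ⊕ 2) ⊗ (1 ⊕ -1)) = -4

Expand innermost to outermost. Recall ⊕ takes the minimum of its arguments and ⊗ takes their sum. Working out the expression ((-3 ⊕ 2) ⊗ (1 ⊕ -1)) gives -4.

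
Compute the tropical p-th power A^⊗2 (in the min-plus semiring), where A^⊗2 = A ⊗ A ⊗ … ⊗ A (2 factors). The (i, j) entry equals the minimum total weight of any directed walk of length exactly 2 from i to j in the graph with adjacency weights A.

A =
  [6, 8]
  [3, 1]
A^⊗2 =
  [11, 9]
  [4, 2]

Each entry (A^⊗2)_ij equals the minimum over all length-2 walks i = v_0 → v_1 → … → v_2 = j of Σ_t A[v_t][v_{t+1}]. For example, for (i, j) = (0, 1) we minimise over 2 possible intermediate vertex sequences; the minimum is 9, attained along the walk 0 → 1 → 1.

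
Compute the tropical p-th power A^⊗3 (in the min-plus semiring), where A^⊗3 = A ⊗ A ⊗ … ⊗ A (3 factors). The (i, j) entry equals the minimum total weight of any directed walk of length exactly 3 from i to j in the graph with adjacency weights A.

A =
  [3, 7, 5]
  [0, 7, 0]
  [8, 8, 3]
A^⊗3 =
  [9, 13, 10]
  [6, 10, 6]
  [11, 14, 9]

Each entry (A^⊗3)_ij equals the minimum over all length-3 walks i = v_0 → v_1 → … → v_3 = j of Σ_t A[v_t][v_{t+1}]. For example, for (i, j) = (0, 2) we minimise over 9 possible intermediate vertex sequences; the minimum is 10, attained along the walk 0 → 0 → 1 → 2.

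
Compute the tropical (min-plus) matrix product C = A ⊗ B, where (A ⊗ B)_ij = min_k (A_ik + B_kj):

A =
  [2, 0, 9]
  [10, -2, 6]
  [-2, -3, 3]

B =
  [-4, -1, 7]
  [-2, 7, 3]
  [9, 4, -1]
A ⊗ B =
  [-2, 1, 3]
  [-4, 5, 1]
  [-6, -3, 0]

Apply the min-plus product entry-by-entry:
  C[0][0] = min over k of (A[0][0] + B[0][0] = 2 + -4 = -2, A[0][1] + B[1][0] = 0 + -2 = -2, A[0][2] + B[2][0] = 9 + 9 = 18) = -2 (attained at k = 0)
  C[0][1] = min over k of (A[0][0] + B[0][1] = 2 + -1 = 1, A[0][1] + B[1][1] = 0 + 7 = 7, A[0][2] + B[2][1] = 9 + 4 = 13) = 1 (attained at k = 0)
  C[0][2] = min over k of (A[0][0] + B[0][2] = 2 + 7 = 9, A[0][1] + B[1][2] = 0 + 3 = 3, A[0][2] + B[2][2] = 9 + -1 = 8) = 3 (attained at k = 1)
  C[1][0] = min over k of (A[1][0] + B[0][0] = 10 + -4 = 6, A[1][1] + B[1][0] = -2 + -2 = -4, A[1][2] + B[2][0] = 6 + 9 = 15) = -4 (attained at k = 1)
  C[1][1] = min over k of (A[1][0] + B[0][1] = 10 + -1 = 9, A[1][1] + B[1][1] = -2 + 7 = 5, A[1][2] + B[2][1] = 6 + 4 = 10) = 5 (attained at k = 1)
  C[1][2] = min over k of (A[1][0] + B[0][2] = 10 + 7 = 17, A[1][1] + B[1][2] = -2 + 3 = 1, A[1][2] + B[2][2] = 6 + -1 = 5) = 1 (attained at k = 1)
  C[2][0] = min over k of (A[2][0] + B[0][0] = -2 + -4 = -6, A[2][1] + B[1][0] = -3 + -2 = -5, A[2][2] + B[2][0] = 3 + 9 = 12) = -6 (attained at k = 0)
  C[2][1] = min over k of (A[2][0] + B[0][1] = -2 + -1 = -3, A[2][1] + B[1][1] = -3 + 7 = 4, A[2][2] + B[2][1] = 3 + 4 = 7) = -3 (attained at k = 0)
  C[2][2] = min over k of (A[2][0] + B[0][2] = -2 + 7 = 5, A[2][1] + B[1][2] = -3 + 3 = 0, A[2][2] + B[2][2] = 3 + -1 = 2) = 0 (attained at k = 1)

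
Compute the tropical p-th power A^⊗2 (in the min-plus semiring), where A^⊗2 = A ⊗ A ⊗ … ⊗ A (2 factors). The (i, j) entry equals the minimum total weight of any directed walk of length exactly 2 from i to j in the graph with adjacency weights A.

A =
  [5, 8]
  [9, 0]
A^⊗2 =
  [10, 8]
  [9, 0]

Each entry (A^⊗2)_ij equals the minimum over all length-2 walks i = v_0 → v_1 → … → v_2 = j of Σ_t A[v_t][v_{t+1}]. For example, for (i, j) = (0, 1) we minimise over 2 possible intermediate vertex sequences; the minimum is 8, attained along the walk 0 → 1 → 1.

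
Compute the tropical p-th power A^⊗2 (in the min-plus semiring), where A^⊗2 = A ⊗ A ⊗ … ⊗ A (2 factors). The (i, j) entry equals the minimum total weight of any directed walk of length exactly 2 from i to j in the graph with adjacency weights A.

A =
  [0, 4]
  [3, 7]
A^⊗2 =
  [0, 4]
  [3, 7]

Each entry (A^⊗2)_ij equals the minimum over all length-2 walks i = v_0 → v_1 → … → v_2 = j of Σ_t A[v_t][v_{t+1}]. For example, for (i, j) = (0, 1) we minimise over 2 possible intermediate vertex sequences; the minimum is 4, attained along the walk 0 → 0 → 1.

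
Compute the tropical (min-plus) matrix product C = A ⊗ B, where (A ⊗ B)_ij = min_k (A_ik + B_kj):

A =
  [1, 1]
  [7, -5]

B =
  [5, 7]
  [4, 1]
A ⊗ B =
  [5, 2]
  [-1, -4]

Apply the min-plus product entry-by-entry:
  C[0][0] = min over k of (A[0][0] + B[0][0] = 1 + 5 = 6, A[0][1] + B[1][0] = 1 + 4 = 5) = 5 (attained at k = 1)
  C[0][1] = min over k of (A[0][0] + B[0][1] = 1 + 7 = 8, A[0][1] + B[1][1] = 1 + 1 = 2) = 2 (attained at k = 1)
  C[1][0] = min over k of (A[1][0] + B[0][0] = 7 + 5 = 12, A[1][1] + B[1][0] = -5 + 4 = -1) = -1 (attained at k = 1)
  C[1][1] = min over k of (A[1][0] + B[0][1] = 7 + 7 = 14, A[1][1] + B[1][1] = -5 + 1 = -4) = -4 (attained at k = 1)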